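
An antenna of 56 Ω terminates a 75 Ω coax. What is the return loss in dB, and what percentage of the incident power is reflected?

RL ≈ 16.8 dB; 2.1% of incident power reflected

Γ = (56 − 75)/(56 + 75) = -0.145
RL = −20·log₁₀(0.145) = 16.8 dB
P_refl/P_inc = |Γ|² = 0.021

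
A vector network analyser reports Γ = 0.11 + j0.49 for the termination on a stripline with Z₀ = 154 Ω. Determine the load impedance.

Z_L = Z_0·(1 + Γ)/(1 − Γ) = 154·(1.11 + j0.49)/(0.89 − j0.49)

Z_L ≈ 112 + j146 Ω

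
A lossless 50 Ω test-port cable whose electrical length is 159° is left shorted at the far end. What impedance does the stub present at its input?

Z_in ≈ −j19.2 Ω

tan(βl) = -0.384
For a shorted stub, Z_in = jZ_0·tan(βl)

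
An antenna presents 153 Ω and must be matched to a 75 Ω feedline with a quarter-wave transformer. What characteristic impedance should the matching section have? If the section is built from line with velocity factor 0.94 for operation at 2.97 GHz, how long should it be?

Z_qwt ≈ 107 Ω; length ≈ 2.37 cm

Z_qwt = √(Z_0·R_L) = √(75 × 153) = √11480
λ = 0.94·c/f = 0.0949 m, so l = λ/4 = 0.0237 m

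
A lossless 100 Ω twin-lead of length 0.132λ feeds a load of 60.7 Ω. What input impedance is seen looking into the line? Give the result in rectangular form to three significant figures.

Z_in ≈ 92.5 + j47.9 Ω

βl = 2π × 0.132 = 47.5°
tan(βl) = tan(47.5°) = 1.09
Z_in = Z_0·(Z_L + jZ_0·tanβl)/(Z_0 + jZ_L·tanβl)
     = 100·(60.7 + j109)/(100 + j66.3)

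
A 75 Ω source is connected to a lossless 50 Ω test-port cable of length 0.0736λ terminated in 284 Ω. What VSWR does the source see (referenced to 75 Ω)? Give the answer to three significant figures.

VSWR ≈ 4.75

βl = 2π × 0.0736 = 26.5°
tan(βl) = 0.498
Z_in = Z_0·(Z_L + jZ_0·tanβl)/(Z_0 + jZ_L·tanβl) = 39.3 − j86.4 Ω
Γ_s = (Z_in − Z_s)/(Z_in + Z_s) = (-35.7 − j86.4)/(114 − j86.4), |Γ_s| = 0.652
VSWR = (1 + |Γ_s|)/(1 − |Γ_s|)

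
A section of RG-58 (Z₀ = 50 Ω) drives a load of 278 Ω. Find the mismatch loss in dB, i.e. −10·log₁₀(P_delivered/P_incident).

Γ = (278 − 50)/(278 + 50) = 0.695
|Γ|² = 0.483, so P_del/P_inc = 1 − |Γ|² = 0.517
ML = −10·log₁₀(1 − |Γ|²)

mismatch loss ≈ 2.87 dB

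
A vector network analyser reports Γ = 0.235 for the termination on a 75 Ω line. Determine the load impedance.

Z_L = Z_0·(1 + Γ)/(1 − Γ) = 75·(1.23)/(0.765)

Z_L ≈ 121 Ω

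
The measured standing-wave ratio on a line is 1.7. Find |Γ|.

|Γ| ≈ 0.259

|Γ| = (S − 1)/(S + 1) = (1.7 − 1)/(1.7 + 1) = 0.7/2.7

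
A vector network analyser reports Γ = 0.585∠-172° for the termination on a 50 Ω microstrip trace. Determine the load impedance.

Z_L ≈ 13.2 − j3.26 Ω

Z_L = Z_0·(1 + Γ)/(1 − Γ) = 50·(0.421 − j0.0814)/(1.58 + j0.0814)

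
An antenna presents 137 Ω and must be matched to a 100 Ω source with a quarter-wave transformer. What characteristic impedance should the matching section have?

Z_qwt = √(Z_0·R_L) = √(100 × 137) = √13700

Z_qwt ≈ 117 Ω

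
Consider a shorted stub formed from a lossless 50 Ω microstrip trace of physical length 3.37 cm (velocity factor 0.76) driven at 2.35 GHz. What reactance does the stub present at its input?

λ = v/f = 0.76·c / 2.35 GHz = 0.097 m
βl = 2π·l/λ = 2π × 0.347 = 125°
tan(βl) = -1.43
For a shorted stub, Z_in = jZ_0·tan(βl)

X_in ≈ -71.3 Ω (capacitive)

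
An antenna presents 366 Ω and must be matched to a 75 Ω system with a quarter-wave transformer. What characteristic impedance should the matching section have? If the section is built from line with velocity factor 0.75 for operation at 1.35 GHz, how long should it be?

Z_qwt ≈ 166 Ω; length ≈ 4.17 cm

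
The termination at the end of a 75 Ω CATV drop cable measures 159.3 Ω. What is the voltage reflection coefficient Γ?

Γ = 0.36

Γ = (Z_L − Z_0)/(Z_L + Z_0) = (159.3 − 75)/(159.3 + 75) = 84.3/234.3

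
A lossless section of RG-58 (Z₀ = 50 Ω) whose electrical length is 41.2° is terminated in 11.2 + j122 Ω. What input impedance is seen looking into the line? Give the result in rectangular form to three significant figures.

tan(βl) = tan(41.2°) = 0.875
Z_in = Z_0·(Z_L + jZ_0·tanβl)/(Z_0 + jZ_L·tanβl)
     = 50·(11.2 + j166)/(-56.8 + j9.8)

Z_in ≈ 14.9 − j143 Ω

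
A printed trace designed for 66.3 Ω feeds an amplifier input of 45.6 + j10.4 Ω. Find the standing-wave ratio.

VSWR ≈ 1.52

Γ = (Z_L − Z_0)/(Z_L + Z_0) = (-20.7 + j10.4)/(111.9 + j10.4)
|Γ| = 23.2/112 = 0.206
VSWR = (1 + |Γ|)/(1 − |Γ|) = 1.21/0.794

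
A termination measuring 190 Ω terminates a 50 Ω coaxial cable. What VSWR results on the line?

VSWR ≈ 3.8

For a purely resistive load, VSWR = R_L/Z_0 or Z_0/R_L (whichever > 1) = 190/50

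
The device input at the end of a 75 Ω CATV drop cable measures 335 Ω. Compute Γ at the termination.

Γ = 0.634

Γ = (Z_L − Z_0)/(Z_L + Z_0) = (335 − 75)/(335 + 75) = 260/410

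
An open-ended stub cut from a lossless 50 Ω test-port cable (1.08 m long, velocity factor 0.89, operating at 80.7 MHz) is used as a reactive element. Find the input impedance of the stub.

Z_in ≈ +j26 Ω

λ = v/f = 0.89·c / 80.7 MHz = 3.31 m
βl = 2π·l/λ = 2π × 0.326 = 118°
tan(βl) = -1.92
For an open-ended stub, Z_in = −jZ_0·cot(βl) = −jZ_0/tan(βl)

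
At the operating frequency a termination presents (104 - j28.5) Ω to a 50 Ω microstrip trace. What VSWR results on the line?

VSWR ≈ 2.28

Γ = (Z_L − Z_0)/(Z_L + Z_0) = (54 − j28.5)/(154 − j28.5)
|Γ| = 61.1/157 = 0.39
VSWR = (1 + |Γ|)/(1 − |Γ|) = 1.39/0.61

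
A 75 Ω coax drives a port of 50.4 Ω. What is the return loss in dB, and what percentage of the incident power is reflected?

Γ = (50.4 − 75)/(50.4 + 75) = -0.196
RL = −20·log₁₀(0.196) = 14.1 dB
P_refl/P_inc = |Γ|² = 0.0385

RL ≈ 14.1 dB; 3.85% of incident power reflected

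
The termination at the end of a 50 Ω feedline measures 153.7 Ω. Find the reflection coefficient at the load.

Γ = 0.509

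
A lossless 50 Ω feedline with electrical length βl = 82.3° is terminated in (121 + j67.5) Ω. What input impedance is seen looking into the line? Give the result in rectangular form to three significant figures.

tan(βl) = tan(82.3°) = 7.4
Z_in = Z_0·(Z_L + jZ_0·tanβl)/(Z_0 + jZ_L·tanβl)
     = 50·(121 + j437)/(-449 + j895)

Z_in ≈ 16.8 − j15.2 Ω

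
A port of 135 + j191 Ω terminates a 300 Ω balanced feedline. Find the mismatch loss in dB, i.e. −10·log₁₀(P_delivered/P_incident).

Γ = (-165 + j191)/(435 + j191), |Γ| = 0.531
|Γ|² = 0.282, so P_del/P_inc = 1 − |Γ|² = 0.718
ML = −10·log₁₀(1 − |Γ|²)

mismatch loss ≈ 1.44 dB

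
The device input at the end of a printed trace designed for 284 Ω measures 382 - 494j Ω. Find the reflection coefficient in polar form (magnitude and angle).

Γ ≈ 0.607 ∠ -42.2°

Γ = (Z_L − Z_0)/(Z_L + Z_0) = (98 − j494)/(666 − j494)
|Γ| = 504/829 = 0.607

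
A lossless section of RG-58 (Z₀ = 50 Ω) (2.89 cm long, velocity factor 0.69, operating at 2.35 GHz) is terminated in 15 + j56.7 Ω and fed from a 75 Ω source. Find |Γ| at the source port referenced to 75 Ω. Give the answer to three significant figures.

|Γ| ≈ 0.839

λ = v/f = 0.69·c / 2.35 GHz = 0.0881 m
βl = 2π·l/λ = 2π × 0.328 = 118°
tan(βl) = -1.87
Z_in = Z_0·(Z_L + jZ_0·tanβl)/(Z_0 + jZ_L·tanβl) = 6.71 − j10.6 Ω
Γ_s = (Z_in − Z_s)/(Z_in + Z_s) = (-68.3 − j10.6)/(81.7 − j10.6), |Γ_s| = 0.839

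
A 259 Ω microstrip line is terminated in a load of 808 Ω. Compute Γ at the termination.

Γ = 0.515

Γ = (Z_L − Z_0)/(Z_L + Z_0) = (808 − 259)/(808 + 259) = 549/1067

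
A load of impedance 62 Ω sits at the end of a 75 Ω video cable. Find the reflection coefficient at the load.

Γ = (Z_L − Z_0)/(Z_L + Z_0) = (62 − 75)/(62 + 75) = -13/137

Γ = -0.0949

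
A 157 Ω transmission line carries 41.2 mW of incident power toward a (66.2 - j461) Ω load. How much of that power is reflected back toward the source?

P_reflected ≈ 34.7 mW

|Γ| = |(-90.8 − j461)/(223.2 − j461)| = 0.917
|Γ|² = 0.842
P_refl = |Γ|²·P_inc = 34.7 mW, P_del = (1 − |Γ|²)·P_inc = 6.53 mW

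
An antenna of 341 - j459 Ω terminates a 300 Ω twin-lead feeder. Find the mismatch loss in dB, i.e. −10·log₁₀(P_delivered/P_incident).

mismatch loss ≈ 1.82 dB

Γ = (41 − j459)/(641 − j459), |Γ| = 0.585
|Γ|² = 0.342, so P_del/P_inc = 1 − |Γ|² = 0.658
ML = −10·log₁₀(1 − |Γ|²)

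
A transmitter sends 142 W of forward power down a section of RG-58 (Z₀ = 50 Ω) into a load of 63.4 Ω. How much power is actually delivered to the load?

P_delivered ≈ 140 W

Γ = (63.4 − 50)/(63.4 + 50) = 0.118
|Γ|² = 0.014
P_refl = |Γ|²·P_inc = 1.98 W, P_del = (1 − |Γ|²)·P_inc = 140 W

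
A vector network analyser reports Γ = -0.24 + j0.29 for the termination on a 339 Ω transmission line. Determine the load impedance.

Z_L = Z_0·(1 + Γ)/(1 − Γ) = 339·(0.76 + j0.29)/(1.24 − j0.29)

Z_L ≈ 179 + j121 Ω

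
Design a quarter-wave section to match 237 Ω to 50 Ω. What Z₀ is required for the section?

Z_qwt = √(Z_0·R_L) = √(50 × 237) = √11850

Z_qwt ≈ 109 Ω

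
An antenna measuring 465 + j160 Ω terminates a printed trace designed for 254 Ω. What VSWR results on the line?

Γ = (Z_L − Z_0)/(Z_L + Z_0) = (211 + j160)/(719 + j160)
|Γ| = 265/737 = 0.36
VSWR = (1 + |Γ|)/(1 − |Γ|) = 1.36/0.64

VSWR ≈ 2.12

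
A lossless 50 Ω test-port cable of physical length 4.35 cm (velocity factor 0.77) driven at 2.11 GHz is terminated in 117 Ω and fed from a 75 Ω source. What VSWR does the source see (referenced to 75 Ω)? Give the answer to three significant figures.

VSWR ≈ 2.35

λ = v/f = 0.77·c / 2.11 GHz = 0.109 m
βl = 2π·l/λ = 2π × 0.397 = 143°
tan(βl) = -0.752
Z_in = Z_0·(Z_L + jZ_0·tanβl)/(Z_0 + jZ_L·tanβl) = 44.7 + j41.1 Ω
Γ_s = (Z_in − Z_s)/(Z_in + Z_s) = (-30.3 + j41.1)/(120 + j41.1), |Γ_s| = 0.403
VSWR = (1 + |Γ_s|)/(1 − |Γ_s|)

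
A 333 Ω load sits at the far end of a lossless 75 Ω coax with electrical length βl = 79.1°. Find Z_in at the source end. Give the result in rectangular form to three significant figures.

tan(βl) = tan(79.1°) = 5.19
Z_in = Z_0·(Z_L + jZ_0·tanβl)/(Z_0 + jZ_L·tanβl)
     = 75·(333 + j389)/(75 + j1730)

Z_in ≈ 17.5 − j13.7 Ω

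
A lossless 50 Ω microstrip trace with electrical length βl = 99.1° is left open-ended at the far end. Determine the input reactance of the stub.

tan(βl) = -6.24
For an open-ended stub, Z_in = −jZ_0·cot(βl) = −jZ_0/tan(βl)

X_in ≈ 8.01 Ω (inductive)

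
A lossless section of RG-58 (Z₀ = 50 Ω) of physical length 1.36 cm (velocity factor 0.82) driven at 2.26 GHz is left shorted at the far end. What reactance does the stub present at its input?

λ = v/f = 0.82·c / 2.26 GHz = 0.109 m
βl = 2π·l/λ = 2π × 0.125 = 45°
tan(βl) = 0.999
For a shorted stub, Z_in = jZ_0·tan(βl)

X_in ≈ 50 Ω (inductive)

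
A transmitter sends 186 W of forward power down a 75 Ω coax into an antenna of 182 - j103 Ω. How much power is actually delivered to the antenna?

|Γ| = |(107 − j103)/(257 − j103)| = 0.536
|Γ|² = 0.288
P_refl = |Γ|²·P_inc = 53.5 W, P_del = (1 − |Γ|²)·P_inc = 132 W

P_delivered ≈ 132 W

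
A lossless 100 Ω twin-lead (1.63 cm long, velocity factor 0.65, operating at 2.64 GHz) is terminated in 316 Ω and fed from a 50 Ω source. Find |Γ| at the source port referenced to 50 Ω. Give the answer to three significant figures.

|Γ| ≈ 0.286

λ = v/f = 0.65·c / 2.64 GHz = 0.0739 m
βl = 2π·l/λ = 2π × 0.221 = 79.4°
tan(βl) = 5.37
Z_in = Z_0·(Z_L + jZ_0·tanβl)/(Z_0 + jZ_L·tanβl) = 32.6 − j16.7 Ω
Γ_s = (Z_in − Z_s)/(Z_in + Z_s) = (-17.4 − j16.7)/(82.6 − j16.7), |Γ_s| = 0.286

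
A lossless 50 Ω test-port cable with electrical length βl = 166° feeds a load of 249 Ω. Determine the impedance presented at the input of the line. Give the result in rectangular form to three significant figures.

tan(βl) = tan(166°) = -0.249
Z_in = Z_0·(Z_L + jZ_0·tanβl)/(Z_0 + jZ_L·tanβl)
     = 50·(249 − j12.5)/(50 − j62.1)

Z_in ≈ 104 + j117 Ω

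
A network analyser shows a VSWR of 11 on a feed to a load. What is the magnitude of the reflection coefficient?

|Γ| ≈ 0.833

|Γ| = (S − 1)/(S + 1) = (11 − 1)/(11 + 1) = 10/12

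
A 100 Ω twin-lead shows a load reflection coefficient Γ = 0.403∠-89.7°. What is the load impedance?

Z_L ≈ 72.3 − j69.6 Ω

Z_L = Z_0·(1 + Γ)/(1 − Γ) = 100·(1 − j0.403)/(0.998 + j0.403)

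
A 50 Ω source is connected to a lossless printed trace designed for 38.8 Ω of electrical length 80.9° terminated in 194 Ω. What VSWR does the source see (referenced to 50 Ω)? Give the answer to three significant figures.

VSWR ≈ 6.38

tan(βl) = 6.24
Z_in = Z_0·(Z_L + jZ_0·tanβl)/(Z_0 + jZ_L·tanβl) = 7.95 − j5.96 Ω
Γ_s = (Z_in − Z_s)/(Z_in + Z_s) = (-42 − j5.96)/(58 − j5.96), |Γ_s| = 0.729
VSWR = (1 + |Γ_s|)/(1 − |Γ_s|)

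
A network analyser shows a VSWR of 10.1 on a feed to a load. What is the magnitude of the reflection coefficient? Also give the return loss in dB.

|Γ| ≈ 0.82; return loss ≈ 1.73 dB

|Γ| = (S − 1)/(S + 1) = (10.1 − 1)/(10.1 + 1) = 9.1/11.1
RL = −20·log₁₀|Γ| = −20·log₁₀(0.82)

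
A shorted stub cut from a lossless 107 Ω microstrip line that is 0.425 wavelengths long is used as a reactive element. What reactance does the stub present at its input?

X_in ≈ -54.5 Ω (capacitive)

βl = 2π × 0.425 = 153°
tan(βl) = -0.51
For a shorted stub, Z_in = jZ_0·tan(βl)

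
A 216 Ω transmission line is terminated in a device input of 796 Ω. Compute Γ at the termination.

Γ = 0.573

Γ = (Z_L − Z_0)/(Z_L + Z_0) = (796 − 216)/(796 + 216) = 580/1012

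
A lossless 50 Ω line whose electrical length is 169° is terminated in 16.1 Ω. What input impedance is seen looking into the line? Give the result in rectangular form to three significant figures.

tan(βl) = tan(169°) = -0.194
Z_in = Z_0·(Z_L + jZ_0·tanβl)/(Z_0 + jZ_L·tanβl)
     = 50·(16.1 − j9.72)/(50 − j3.13)

Z_in ≈ 16.6 − j8.68 Ω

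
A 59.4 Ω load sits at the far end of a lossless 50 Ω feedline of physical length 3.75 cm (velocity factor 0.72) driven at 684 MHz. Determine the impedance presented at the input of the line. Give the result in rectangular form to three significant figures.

λ = v/f = 0.72·c / 684 MHz = 0.316 m
βl = 2π·l/λ = 2π × 0.119 = 42.8°
tan(βl) = tan(42.8°) = 0.924
Z_in = Z_0·(Z_L + jZ_0·tanβl)/(Z_0 + jZ_L·tanβl)
     = 50·(59.4 + j46.2)/(50 + j54.9)

Z_in ≈ 49.9 − j8.62 Ω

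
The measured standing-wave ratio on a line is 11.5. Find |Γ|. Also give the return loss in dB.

|Γ| = (S − 1)/(S + 1) = (11.5 − 1)/(11.5 + 1) = 10.5/12.5
RL = −20·log₁₀|Γ| = −20·log₁₀(0.84)

|Γ| ≈ 0.84; return loss ≈ 1.51 dB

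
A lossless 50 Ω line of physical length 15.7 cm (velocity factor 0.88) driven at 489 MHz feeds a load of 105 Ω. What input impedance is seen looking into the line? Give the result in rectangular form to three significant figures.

λ = v/f = 0.88·c / 489 MHz = 0.54 m
βl = 2π·l/λ = 2π × 0.291 = 105°
tan(βl) = tan(105°) = -3.81
Z_in = Z_0·(Z_L + jZ_0·tanβl)/(Z_0 + jZ_L·tanβl)
     = 50·(105 − j191)/(50 − j401)

Z_in ≈ 25.1 + j9.98 Ω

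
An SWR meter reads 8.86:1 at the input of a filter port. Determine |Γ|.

|Γ| = (S − 1)/(S + 1) = (8.86 − 1)/(8.86 + 1) = 7.86/9.86

|Γ| ≈ 0.797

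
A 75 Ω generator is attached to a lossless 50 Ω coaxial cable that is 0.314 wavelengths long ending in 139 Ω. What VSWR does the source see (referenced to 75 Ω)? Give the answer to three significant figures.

VSWR ≈ 3.84

βl = 2π × 0.314 = 113°
tan(βl) = -2.35
Z_in = Z_0·(Z_L + jZ_0·tanβl)/(Z_0 + jZ_L·tanβl) = 20.8 + j18.1 Ω
Γ_s = (Z_in − Z_s)/(Z_in + Z_s) = (-54.2 + j18.1)/(95.8 + j18.1), |Γ_s| = 0.587
VSWR = (1 + |Γ_s|)/(1 − |Γ_s|)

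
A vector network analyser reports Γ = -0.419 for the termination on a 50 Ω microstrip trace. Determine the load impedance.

Z_L = Z_0·(1 + Γ)/(1 − Γ) = 50·(0.581)/(1.42)

Z_L ≈ 20.5 Ω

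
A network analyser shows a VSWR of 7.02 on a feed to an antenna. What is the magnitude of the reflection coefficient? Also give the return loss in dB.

|Γ| = (S − 1)/(S + 1) = (7.02 − 1)/(7.02 + 1) = 6.02/8.02
RL = −20·log₁₀|Γ| = −20·log₁₀(0.751)

|Γ| ≈ 0.751; return loss ≈ 2.49 dB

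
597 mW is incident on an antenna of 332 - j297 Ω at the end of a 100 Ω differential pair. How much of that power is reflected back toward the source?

|Γ| = |(232 − j297)/(432 − j297)| = 0.719
|Γ|² = 0.517
P_refl = |Γ|²·P_inc = 309 mW, P_del = (1 − |Γ|²)·P_inc = 288 mW

P_reflected ≈ 309 mW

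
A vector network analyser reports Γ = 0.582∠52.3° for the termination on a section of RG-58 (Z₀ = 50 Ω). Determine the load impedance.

Z_L = Z_0·(1 + Γ)/(1 − Γ) = 50·(1.36 + j0.46)/(0.644 − j0.46)

Z_L ≈ 52.7 + j73.5 Ω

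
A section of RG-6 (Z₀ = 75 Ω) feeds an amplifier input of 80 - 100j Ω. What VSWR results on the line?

VSWR ≈ 3.37

Γ = (Z_L − Z_0)/(Z_L + Z_0) = (5 − j100)/(155 − j100)
|Γ| = 100/184 = 0.543
VSWR = (1 + |Γ|)/(1 − |Γ|) = 1.54/0.457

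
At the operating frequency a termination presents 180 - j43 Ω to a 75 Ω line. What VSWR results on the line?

Γ = (Z_L − Z_0)/(Z_L + Z_0) = (105 − j43)/(255 − j43)
|Γ| = 113/259 = 0.439
VSWR = (1 + |Γ|)/(1 − |Γ|) = 1.44/0.561

VSWR ≈ 2.56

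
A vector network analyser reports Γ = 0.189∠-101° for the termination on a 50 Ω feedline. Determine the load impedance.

Z_L ≈ 43.5 − j16.7 Ω

Z_L = Z_0·(1 + Γ)/(1 − Γ) = 50·(0.964 − j0.186)/(1.04 + j0.186)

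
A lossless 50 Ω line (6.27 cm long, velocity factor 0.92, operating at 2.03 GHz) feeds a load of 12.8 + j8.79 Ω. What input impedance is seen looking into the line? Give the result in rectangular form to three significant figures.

λ = v/f = 0.92·c / 2.03 GHz = 0.136 m
βl = 2π·l/λ = 2π × 0.461 = 166°
tan(βl) = tan(166°) = -0.249
Z_in = Z_0·(Z_L + jZ_0·tanβl)/(Z_0 + jZ_L·tanβl)
     = 50·(12.8 − j3.66)/(52.2 − j3.19)

Z_in ≈ 12.4 − j2.75 Ω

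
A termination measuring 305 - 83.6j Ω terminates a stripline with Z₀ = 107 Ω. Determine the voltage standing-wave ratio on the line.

Γ = (Z_L − Z_0)/(Z_L + Z_0) = (198 − j83.6)/(412 − j83.6)
|Γ| = 215/420 = 0.511
VSWR = (1 + |Γ|)/(1 − |Γ|) = 1.51/0.489

VSWR ≈ 3.09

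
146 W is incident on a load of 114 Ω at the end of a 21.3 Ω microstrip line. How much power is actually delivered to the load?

P_delivered ≈ 77.5 W

Γ = (114 − 21.3)/(114 + 21.3) = 0.685
|Γ|² = 0.469
P_refl = |Γ|²·P_inc = 68.5 W, P_del = (1 − |Γ|²)·P_inc = 77.5 W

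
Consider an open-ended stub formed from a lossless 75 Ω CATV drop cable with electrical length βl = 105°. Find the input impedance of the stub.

tan(βl) = -3.73
For an open-ended stub, Z_in = −jZ_0·cot(βl) = −jZ_0/tan(βl)

Z_in ≈ +j20.1 Ω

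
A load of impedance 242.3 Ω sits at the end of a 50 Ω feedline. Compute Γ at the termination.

Γ = 0.658

Γ = (Z_L − Z_0)/(Z_L + Z_0) = (242.3 − 50)/(242.3 + 50) = 192.3/292.3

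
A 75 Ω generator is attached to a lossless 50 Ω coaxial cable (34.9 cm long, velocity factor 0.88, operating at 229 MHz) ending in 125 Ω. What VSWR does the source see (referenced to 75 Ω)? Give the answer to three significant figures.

λ = v/f = 0.88·c / 229 MHz = 1.15 m
βl = 2π·l/λ = 2π × 0.303 = 109°
tan(βl) = -2.91
Z_in = Z_0·(Z_L + jZ_0·tanβl)/(Z_0 + jZ_L·tanβl) = 22 + j14.2 Ω
Γ_s = (Z_in − Z_s)/(Z_in + Z_s) = (-53 + j14.2)/(97 + j14.2), |Γ_s| = 0.56
VSWR = (1 + |Γ_s|)/(1 − |Γ_s|)

VSWR ≈ 3.55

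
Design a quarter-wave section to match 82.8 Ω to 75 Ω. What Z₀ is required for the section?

Z_qwt ≈ 78.8 Ω

Z_qwt = √(Z_0·R_L) = √(75 × 82.8) = √6210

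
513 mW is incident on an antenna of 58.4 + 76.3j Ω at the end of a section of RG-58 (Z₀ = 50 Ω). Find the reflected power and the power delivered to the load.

|Γ| = |(8.4 + j76.3)/(108.4 + j76.3)| = 0.579
|Γ|² = 0.335
P_refl = |Γ|²·P_inc = 172 mW, P_del = (1 − |Γ|²)·P_inc = 341 mW

P_reflected ≈ 172 mW; P_delivered ≈ 341 mW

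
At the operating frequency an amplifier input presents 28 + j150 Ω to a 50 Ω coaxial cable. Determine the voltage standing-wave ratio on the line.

Γ = (Z_L − Z_0)/(Z_L + Z_0) = (-22 + j150)/(78 + j150)
|Γ| = 152/169 = 0.897
VSWR = (1 + |Γ|)/(1 − |Γ|) = 1.9/0.103

VSWR ≈ 18.4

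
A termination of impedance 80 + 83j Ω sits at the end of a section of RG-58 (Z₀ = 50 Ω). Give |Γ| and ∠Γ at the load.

Γ ≈ 0.572 ∠ 37.6°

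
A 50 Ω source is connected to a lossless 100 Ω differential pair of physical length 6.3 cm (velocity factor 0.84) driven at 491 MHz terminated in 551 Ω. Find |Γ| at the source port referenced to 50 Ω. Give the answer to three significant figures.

|Γ| ≈ 0.753

λ = v/f = 0.84·c / 491 MHz = 0.513 m
βl = 2π·l/λ = 2π × 0.123 = 44.2°
tan(βl) = 0.972
Z_in = Z_0·(Z_L + jZ_0·tanβl)/(Z_0 + jZ_L·tanβl) = 36.1 − j96.1 Ω
Γ_s = (Z_in − Z_s)/(Z_in + Z_s) = (-13.9 − j96.1)/(86.1 − j96.1), |Γ_s| = 0.753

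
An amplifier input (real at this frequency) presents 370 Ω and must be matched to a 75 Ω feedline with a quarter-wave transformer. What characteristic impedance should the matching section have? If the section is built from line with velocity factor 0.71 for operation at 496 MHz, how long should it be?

Z_qwt ≈ 167 Ω; length ≈ 10.7 cm

Z_qwt = √(Z_0·R_L) = √(75 × 370) = √27750
λ = 0.71·c/f = 0.429 m, so l = λ/4 = 0.107 m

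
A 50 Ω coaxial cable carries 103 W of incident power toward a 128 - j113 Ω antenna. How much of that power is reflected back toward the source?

|Γ| = |(78 − j113)/(178 − j113)| = 0.651
|Γ|² = 0.424
P_refl = |Γ|²·P_inc = 43.7 W, P_del = (1 − |Γ|²)·P_inc = 59.3 W

P_reflected ≈ 43.7 W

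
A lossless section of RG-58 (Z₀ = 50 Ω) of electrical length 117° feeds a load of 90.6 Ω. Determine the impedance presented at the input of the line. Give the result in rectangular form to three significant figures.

Z_in ≈ 32.2 + j16.4 Ω

tan(βl) = tan(117°) = -1.96
Z_in = Z_0·(Z_L + jZ_0·tanβl)/(Z_0 + jZ_L·tanβl)
     = 50·(90.6 − j98.1)/(50 − j178)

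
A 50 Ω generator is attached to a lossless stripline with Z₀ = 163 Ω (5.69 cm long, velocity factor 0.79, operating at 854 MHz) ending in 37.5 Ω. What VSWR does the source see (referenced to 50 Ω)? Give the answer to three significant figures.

VSWR ≈ 13.2

λ = v/f = 0.79·c / 854 MHz = 0.278 m
βl = 2π·l/λ = 2π × 0.205 = 73.8°
tan(βl) = 3.44
Z_in = Z_0·(Z_L + jZ_0·tanβl)/(Z_0 + jZ_L·tanβl) = 296 + j327 Ω
Γ_s = (Z_in − Z_s)/(Z_in + Z_s) = (246 + j327)/(346 + j327), |Γ_s| = 0.859
VSWR = (1 + |Γ_s|)/(1 − |Γ_s|)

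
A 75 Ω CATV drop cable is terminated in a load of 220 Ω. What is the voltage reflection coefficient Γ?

Γ = 0.492

Γ = (Z_L − Z_0)/(Z_L + Z_0) = (220 − 75)/(220 + 75) = 145/295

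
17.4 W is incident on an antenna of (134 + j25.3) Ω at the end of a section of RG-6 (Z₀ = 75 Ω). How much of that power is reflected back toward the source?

|Γ| = |(59 + j25.3)/(209 + j25.3)| = 0.305
|Γ|² = 0.093
P_refl = |Γ|²·P_inc = 1.62 W, P_del = (1 − |Γ|²)·P_inc = 15.8 W

P_reflected ≈ 1.62 W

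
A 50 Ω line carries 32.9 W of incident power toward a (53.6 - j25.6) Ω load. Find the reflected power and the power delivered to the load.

|Γ| = |(3.6 − j25.6)/(103.6 − j25.6)| = 0.242
|Γ|² = 0.0587
P_refl = |Γ|²·P_inc = 1.93 W, P_del = (1 − |Γ|²)·P_inc = 31 W

P_reflected ≈ 1.93 W; P_delivered ≈ 31 W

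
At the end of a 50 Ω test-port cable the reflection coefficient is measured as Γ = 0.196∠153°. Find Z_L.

Z_L = Z_0·(1 + Γ)/(1 − Γ) = 50·(0.825 + j0.089)/(1.17 − j0.089)

Z_L ≈ 34.6 + j6.41 Ω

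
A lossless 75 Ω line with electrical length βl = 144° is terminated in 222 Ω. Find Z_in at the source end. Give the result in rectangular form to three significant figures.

Z_in ≈ 60.3 + j75.2 Ω

tan(βl) = tan(144°) = -0.727
Z_in = Z_0·(Z_L + jZ_0·tanβl)/(Z_0 + jZ_L·tanβl)
     = 75·(222 − j54.5)/(75 − j161)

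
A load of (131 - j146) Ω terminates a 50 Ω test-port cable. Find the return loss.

RL ≈ 2.88 dB

Γ = (81 − j146)/(181 − j146), |Γ| = 0.718
RL = −20·log₁₀|Γ| = −20·log₁₀(0.718)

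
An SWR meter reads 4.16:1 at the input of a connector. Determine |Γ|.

|Γ| ≈ 0.612

|Γ| = (S − 1)/(S + 1) = (4.16 − 1)/(4.16 + 1) = 3.16/5.16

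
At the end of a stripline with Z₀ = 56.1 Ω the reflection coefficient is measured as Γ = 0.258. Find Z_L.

Z_L = Z_0·(1 + Γ)/(1 − Γ) = 56.1·(1.26)/(0.742)

Z_L ≈ 95.1 Ω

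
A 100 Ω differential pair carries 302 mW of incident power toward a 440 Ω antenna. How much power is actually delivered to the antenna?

P_delivered ≈ 182 mW

Γ = (440 − 100)/(440 + 100) = 0.63
|Γ|² = 0.396
P_refl = |Γ|²·P_inc = 120 mW, P_del = (1 − |Γ|²)·P_inc = 182 mW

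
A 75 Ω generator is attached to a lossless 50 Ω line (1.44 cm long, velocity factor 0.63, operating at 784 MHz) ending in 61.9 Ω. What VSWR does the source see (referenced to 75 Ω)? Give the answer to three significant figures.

λ = v/f = 0.63·c / 784 MHz = 0.241 m
βl = 2π·l/λ = 2π × 0.0597 = 21.5°
tan(βl) = 0.394
Z_in = Z_0·(Z_L + jZ_0·tanβl)/(Z_0 + jZ_L·tanβl) = 57.8 − j8.48 Ω
Γ_s = (Z_in − Z_s)/(Z_in + Z_s) = (-17.2 − j8.48)/(133 − j8.48), |Γ_s| = 0.144
VSWR = (1 + |Γ_s|)/(1 − |Γ_s|)

VSWR ≈ 1.34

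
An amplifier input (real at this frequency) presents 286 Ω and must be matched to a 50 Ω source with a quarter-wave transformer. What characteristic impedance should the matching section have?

Z_qwt = √(Z_0·R_L) = √(50 × 286) = √14300

Z_qwt ≈ 120 Ω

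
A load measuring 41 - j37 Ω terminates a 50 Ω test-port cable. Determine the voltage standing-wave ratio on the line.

VSWR ≈ 2.27

Γ = (Z_L − Z_0)/(Z_L + Z_0) = (-9 − j37)/(91 − j37)
|Γ| = 38.1/98.2 = 0.388
VSWR = (1 + |Γ|)/(1 − |Γ|) = 1.39/0.612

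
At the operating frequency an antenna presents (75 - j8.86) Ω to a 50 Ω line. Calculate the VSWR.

VSWR ≈ 1.54

Γ = (Z_L − Z_0)/(Z_L + Z_0) = (25 − j8.86)/(125 − j8.86)
|Γ| = 26.5/125 = 0.212
VSWR = (1 + |Γ|)/(1 − |Γ|) = 1.21/0.788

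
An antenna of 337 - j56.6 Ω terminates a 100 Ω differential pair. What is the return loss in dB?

Γ = (237 − j56.6)/(437 − j56.6), |Γ| = 0.553
RL = −20·log₁₀|Γ| = −20·log₁₀(0.553)

RL ≈ 5.15 dB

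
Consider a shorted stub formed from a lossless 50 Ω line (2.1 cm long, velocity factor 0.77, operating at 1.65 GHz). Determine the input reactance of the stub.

λ = v/f = 0.77·c / 1.65 GHz = 0.14 m
βl = 2π·l/λ = 2π × 0.15 = 54°
tan(βl) = 1.38
For a shorted stub, Z_in = jZ_0·tan(βl)

X_in ≈ 68.8 Ω (inductive)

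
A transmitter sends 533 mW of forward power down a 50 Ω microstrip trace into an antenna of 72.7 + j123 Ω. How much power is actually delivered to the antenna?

P_delivered ≈ 257 mW

|Γ| = |(22.7 + j123)/(122.7 + j123)| = 0.72
|Γ|² = 0.518
P_refl = |Γ|²·P_inc = 276 mW, P_del = (1 − |Γ|²)·P_inc = 257 mW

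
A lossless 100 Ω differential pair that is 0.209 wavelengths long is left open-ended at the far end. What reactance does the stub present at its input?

X_in ≈ -26.3 Ω (capacitive)

βl = 2π × 0.209 = 75.2°
tan(βl) = 3.8
For an open-ended stub, Z_in = −jZ_0·cot(βl) = −jZ_0/tan(βl)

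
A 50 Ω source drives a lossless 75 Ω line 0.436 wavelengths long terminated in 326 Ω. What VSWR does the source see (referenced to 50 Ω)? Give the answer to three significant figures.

VSWR ≈ 5.98

βl = 2π × 0.436 = 157°
tan(βl) = -0.425
Z_in = Z_0·(Z_L + jZ_0·tanβl)/(Z_0 + jZ_L·tanβl) = 87.1 + j129 Ω
Γ_s = (Z_in − Z_s)/(Z_in + Z_s) = (37.1 + j129)/(137 + j129), |Γ_s| = 0.713
VSWR = (1 + |Γ_s|)/(1 − |Γ_s|)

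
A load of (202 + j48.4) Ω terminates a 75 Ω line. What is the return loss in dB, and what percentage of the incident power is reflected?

RL ≈ 6.32 dB; 23.4% of incident power reflected

Γ = (127 + j48.4)/(277 + j48.4), |Γ| = 0.483
RL = −20·log₁₀(0.483) = 6.32 dB
P_refl/P_inc = |Γ|² = 0.234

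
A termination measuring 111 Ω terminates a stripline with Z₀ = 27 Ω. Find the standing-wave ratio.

VSWR ≈ 4.11

Γ = (111 − 27)/(111 + 27) = 0.609
VSWR = (1 + 0.609)/(1 − 0.609)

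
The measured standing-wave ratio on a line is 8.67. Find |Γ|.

|Γ| ≈ 0.793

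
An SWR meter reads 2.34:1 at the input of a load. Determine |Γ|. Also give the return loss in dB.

|Γ| = (S − 1)/(S + 1) = (2.34 − 1)/(2.34 + 1) = 1.34/3.34
RL = −20·log₁₀|Γ| = −20·log₁₀(0.401)

|Γ| ≈ 0.401; return loss ≈ 7.93 dB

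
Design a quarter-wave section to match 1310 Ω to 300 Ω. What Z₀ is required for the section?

Z_qwt ≈ 627 Ω

Z_qwt = √(Z_0·R_L) = √(300 × 1310) = √393000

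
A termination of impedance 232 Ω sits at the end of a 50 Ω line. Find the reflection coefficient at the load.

Γ = (Z_L − Z_0)/(Z_L + Z_0) = (232 − 50)/(232 + 50) = 182/282

Γ = 0.645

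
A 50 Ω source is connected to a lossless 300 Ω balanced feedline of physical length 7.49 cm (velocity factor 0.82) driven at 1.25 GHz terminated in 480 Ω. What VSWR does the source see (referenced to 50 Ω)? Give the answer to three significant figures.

VSWR ≈ 6.92

λ = v/f = 0.82·c / 1.25 GHz = 0.197 m
βl = 2π·l/λ = 2π × 0.381 = 137°
tan(βl) = -0.932
Z_in = Z_0·(Z_L + jZ_0·tanβl)/(Z_0 + jZ_L·tanβl) = 278 + j135 Ω
Γ_s = (Z_in − Z_s)/(Z_in + Z_s) = (228 + j135)/(328 + j135), |Γ_s| = 0.747
VSWR = (1 + |Γ_s|)/(1 − |Γ_s|)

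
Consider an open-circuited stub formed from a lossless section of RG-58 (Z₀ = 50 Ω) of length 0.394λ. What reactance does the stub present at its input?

X_in ≈ 63.6 Ω (inductive)

βl = 2π × 0.394 = 142°
tan(βl) = -0.786
For an open-circuited stub, Z_in = −jZ_0·cot(βl) = −jZ_0/tan(βl)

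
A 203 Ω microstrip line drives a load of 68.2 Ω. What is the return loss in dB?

RL ≈ 6.07 dB

Γ = (68.2 − 203)/(68.2 + 203) = -0.497
RL = −20·log₁₀|Γ| = −20·log₁₀(0.497)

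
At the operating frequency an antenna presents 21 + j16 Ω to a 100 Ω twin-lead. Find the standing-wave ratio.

VSWR ≈ 4.89

Γ = (Z_L − Z_0)/(Z_L + Z_0) = (-79 + j16)/(121 + j16)
|Γ| = 80.6/122 = 0.66
VSWR = (1 + |Γ|)/(1 − |Γ|) = 1.66/0.34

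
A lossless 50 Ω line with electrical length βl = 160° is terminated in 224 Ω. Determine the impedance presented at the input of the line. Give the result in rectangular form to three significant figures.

Z_in ≈ 69.3 + j94.9 Ω

tan(βl) = tan(160°) = -0.364
Z_in = Z_0·(Z_L + jZ_0·tanβl)/(Z_0 + jZ_L·tanβl)
     = 50·(224 − j18.2)/(50 − j81.5)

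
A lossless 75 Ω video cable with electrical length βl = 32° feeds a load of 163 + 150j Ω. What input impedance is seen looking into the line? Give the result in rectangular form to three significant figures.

tan(βl) = tan(32°) = 0.625
Z_in = Z_0·(Z_L + jZ_0·tanβl)/(Z_0 + jZ_L·tanβl)
     = 75·(163 + j197)/(-18.7 + j102)

Z_in ≈ 119 − j142 Ω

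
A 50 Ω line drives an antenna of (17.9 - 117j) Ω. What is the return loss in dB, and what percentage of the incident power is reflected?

Γ = (-32.1 − j117)/(67.9 − j117), |Γ| = 0.897
RL = −20·log₁₀(0.897) = 0.945 dB
P_refl/P_inc = |Γ|² = 0.804

RL ≈ 0.945 dB; 80.4% of incident power reflected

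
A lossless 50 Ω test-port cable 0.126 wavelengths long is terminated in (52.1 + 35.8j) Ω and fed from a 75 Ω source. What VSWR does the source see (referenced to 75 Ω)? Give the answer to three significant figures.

VSWR ≈ 1.44

βl = 2π × 0.126 = 45.4°
tan(βl) = 1.01
Z_in = Z_0·(Z_L + jZ_0·tanβl)/(Z_0 + jZ_L·tanβl) = 88.8 − j26.2 Ω
Γ_s = (Z_in − Z_s)/(Z_in + Z_s) = (13.8 − j26.2)/(164 − j26.2), |Γ_s| = 0.179
VSWR = (1 + |Γ_s|)/(1 − |Γ_s|)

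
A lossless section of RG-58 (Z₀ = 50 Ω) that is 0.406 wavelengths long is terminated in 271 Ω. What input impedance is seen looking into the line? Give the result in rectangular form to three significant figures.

βl = 2π × 0.406 = 146°
tan(βl) = tan(146°) = -0.67
Z_in = Z_0·(Z_L + jZ_0·tanβl)/(Z_0 + jZ_L·tanβl)
     = 50·(271 − j33.5)/(50 − j182)

Z_in ≈ 27.7 + j67 Ω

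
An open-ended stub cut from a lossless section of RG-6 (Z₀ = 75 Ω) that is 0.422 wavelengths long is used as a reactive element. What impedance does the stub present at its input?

Z_in ≈ +j141 Ω

βl = 2π × 0.422 = 152°
tan(βl) = -0.534
For an open-ended stub, Z_in = −jZ_0·cot(βl) = −jZ_0/tan(βl)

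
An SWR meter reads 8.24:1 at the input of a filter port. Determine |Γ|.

|Γ| = (S − 1)/(S + 1) = (8.24 − 1)/(8.24 + 1) = 7.24/9.24

|Γ| ≈ 0.784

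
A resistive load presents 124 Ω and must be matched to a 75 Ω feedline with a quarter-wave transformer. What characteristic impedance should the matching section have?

Z_qwt ≈ 96.4 Ω

Z_qwt = √(Z_0·R_L) = √(75 × 124) = √9300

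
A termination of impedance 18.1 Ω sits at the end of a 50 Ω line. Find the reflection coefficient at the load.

Γ = (Z_L − Z_0)/(Z_L + Z_0) = (18.1 − 50)/(18.1 + 50) = -31.9/68.1

Γ = -0.468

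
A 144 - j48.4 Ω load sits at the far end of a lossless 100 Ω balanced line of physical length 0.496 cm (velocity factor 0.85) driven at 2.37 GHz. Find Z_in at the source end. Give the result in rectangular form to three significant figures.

λ = v/f = 0.85·c / 2.37 GHz = 0.108 m
βl = 2π·l/λ = 2π × 0.0461 = 16.6°
tan(βl) = tan(16.6°) = 0.298
Z_in = Z_0·(Z_L + jZ_0·tanβl)/(Z_0 + jZ_L·tanβl)
     = 100·(144 − j18.6)/(114 + j42.9)

Z_in ≈ 105 − j55.6 Ω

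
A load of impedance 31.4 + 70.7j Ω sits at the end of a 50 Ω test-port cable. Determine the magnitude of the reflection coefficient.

|Γ| ≈ 0.678

Γ = (Z_L − Z_0)/(Z_L + Z_0) = (-18.6 + j70.7)/(81.4 + j70.7)
|Γ| = 73.1/108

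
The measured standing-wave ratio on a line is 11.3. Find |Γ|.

|Γ| ≈ 0.837

|Γ| = (S − 1)/(S + 1) = (11.3 − 1)/(11.3 + 1) = 10.3/12.3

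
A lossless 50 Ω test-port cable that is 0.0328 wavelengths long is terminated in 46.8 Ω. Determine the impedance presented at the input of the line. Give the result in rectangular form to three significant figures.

βl = 2π × 0.0328 = 11.8°
tan(βl) = tan(11.8°) = 0.209
Z_in = Z_0·(Z_L + jZ_0·tanβl)/(Z_0 + jZ_L·tanβl)
     = 50·(46.8 + j10.5)/(50 + j9.78)

Z_in ≈ 47 + j1.25 Ω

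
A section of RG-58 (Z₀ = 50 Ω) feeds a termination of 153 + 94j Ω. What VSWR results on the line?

Γ = (Z_L − Z_0)/(Z_L + Z_0) = (103 + j94)/(203 + j94)
|Γ| = 139/224 = 0.623
VSWR = (1 + |Γ|)/(1 − |Γ|) = 1.62/0.377

VSWR ≈ 4.31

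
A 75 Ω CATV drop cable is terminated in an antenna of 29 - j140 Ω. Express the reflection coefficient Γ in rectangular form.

Γ = (Z_L − Z_0)/(Z_L + Z_0) = (-46 − j140)/(104 − j140)

Γ ≈ 0.487 − j0.69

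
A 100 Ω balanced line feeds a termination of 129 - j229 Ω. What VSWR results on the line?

VSWR ≈ 5.96

Γ = (Z_L − Z_0)/(Z_L + Z_0) = (29 − j229)/(229 − j229)
|Γ| = 231/324 = 0.713
VSWR = (1 + |Γ|)/(1 − |Γ|) = 1.71/0.287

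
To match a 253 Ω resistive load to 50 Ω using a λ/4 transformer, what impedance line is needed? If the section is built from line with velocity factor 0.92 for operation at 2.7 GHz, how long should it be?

Z_qwt ≈ 112 Ω; length ≈ 2.56 cm

Z_qwt = √(Z_0·R_L) = √(50 × 253) = √12650
λ = 0.92·c/f = 0.102 m, so l = λ/4 = 0.0256 m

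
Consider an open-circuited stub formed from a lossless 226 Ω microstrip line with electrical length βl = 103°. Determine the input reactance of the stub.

X_in ≈ 52.2 Ω (inductive)

tan(βl) = -4.33
For an open-circuited stub, Z_in = −jZ_0·cot(βl) = −jZ_0/tan(βl)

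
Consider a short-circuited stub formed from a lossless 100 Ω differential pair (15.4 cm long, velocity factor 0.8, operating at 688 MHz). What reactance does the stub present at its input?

X_in ≈ -38.5 Ω (capacitive)

λ = v/f = 0.8·c / 688 MHz = 0.349 m
βl = 2π·l/λ = 2π × 0.441 = 159°
tan(βl) = -0.385
For a short-circuited stub, Z_in = jZ_0·tan(βl)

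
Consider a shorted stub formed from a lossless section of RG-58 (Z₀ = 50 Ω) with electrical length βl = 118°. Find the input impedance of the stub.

Z_in ≈ −j94 Ω

tan(βl) = -1.88
For a shorted stub, Z_in = jZ_0·tan(βl)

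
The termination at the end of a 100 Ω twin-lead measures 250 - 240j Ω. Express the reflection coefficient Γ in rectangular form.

Γ ≈ 0.611 − j0.267

Γ = (Z_L − Z_0)/(Z_L + Z_0) = (150 − j240)/(350 − j240)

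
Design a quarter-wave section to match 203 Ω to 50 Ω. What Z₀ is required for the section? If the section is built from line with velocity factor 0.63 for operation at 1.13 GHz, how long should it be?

Z_qwt ≈ 101 Ω; length ≈ 4.18 cm

Z_qwt = √(Z_0·R_L) = √(50 × 203) = √10150
λ = 0.63·c/f = 0.167 m, so l = λ/4 = 0.0418 m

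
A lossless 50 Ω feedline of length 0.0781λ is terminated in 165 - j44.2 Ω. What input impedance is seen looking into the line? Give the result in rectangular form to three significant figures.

Z_in ≈ 40.2 − j60 Ω

βl = 2π × 0.0781 = 28.1°
tan(βl) = tan(28.1°) = 0.534
Z_in = Z_0·(Z_L + jZ_0·tanβl)/(Z_0 + jZ_L·tanβl)
     = 50·(165 − j17.5)/(73.6 + j88.2)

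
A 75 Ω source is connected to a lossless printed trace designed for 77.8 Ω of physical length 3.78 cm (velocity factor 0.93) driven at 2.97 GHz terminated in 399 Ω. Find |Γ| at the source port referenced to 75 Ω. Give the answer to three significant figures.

λ = v/f = 0.93·c / 2.97 GHz = 0.0939 m
βl = 2π·l/λ = 2π × 0.402 = 145°
tan(βl) = -0.704
Z_in = Z_0·(Z_L + jZ_0·tanβl)/(Z_0 + jZ_L·tanβl) = 42.5 + j98.8 Ω
Γ_s = (Z_in − Z_s)/(Z_in + Z_s) = (-32.5 + j98.8)/(118 + j98.8), |Γ_s| = 0.677

|Γ| ≈ 0.677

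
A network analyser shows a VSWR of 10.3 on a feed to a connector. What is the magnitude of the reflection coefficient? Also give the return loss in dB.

|Γ| ≈ 0.823; return loss ≈ 1.69 dB

|Γ| = (S − 1)/(S + 1) = (10.3 − 1)/(10.3 + 1) = 9.3/11.3
RL = −20·log₁₀|Γ| = −20·log₁₀(0.823)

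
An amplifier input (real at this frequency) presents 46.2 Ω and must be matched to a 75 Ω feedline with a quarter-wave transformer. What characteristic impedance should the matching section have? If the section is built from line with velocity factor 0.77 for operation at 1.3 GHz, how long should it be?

Z_qwt ≈ 58.9 Ω; length ≈ 4.44 cm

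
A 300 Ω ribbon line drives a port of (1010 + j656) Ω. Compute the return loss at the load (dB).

Γ = (710 + j656)/(1310 + j656), |Γ| = 0.66
RL = −20·log₁₀|Γ| = −20·log₁₀(0.66)

RL ≈ 3.61 dB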